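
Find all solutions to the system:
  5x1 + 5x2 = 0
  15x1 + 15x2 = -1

no solution

Row-reduce:
R1 ← R1 / (5).
R2 ← R2 − 15·R1.
Row 2 reduces to 0 = -1, a contradiction. The system is inconsistent.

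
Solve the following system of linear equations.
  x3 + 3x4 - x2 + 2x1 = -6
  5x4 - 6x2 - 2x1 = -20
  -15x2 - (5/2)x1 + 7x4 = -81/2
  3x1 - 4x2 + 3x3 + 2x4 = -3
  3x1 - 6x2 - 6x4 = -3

Row-reduce:
R1 ← R1 / (2).
R2 ← R2 + 2·R1.
R3 ← R3 + 5/2·R1.
R4 ← R4 − 3·R1.
R5 ← R5 − 3·R1.
R2 ← R2 / (-7).
R1 ← R1 + 1/2·R2.
R3 ← R3 + 65/4·R2.
R4 ← R4 + 5/2·R2.
R5 ← R5 + 9/2·R2.
R3 ← R3 / (-15/14).
R1 ← R1 − 3/7·R3.
R2 ← R2 + 1/7·R3.
R4 ← R4 − 8/7·R3.
R5 ← R5 + 15/7·R3.
R4 ← R4 / (-137/10).
R1 ← R1 + 11/5·R4.
R2 ← R2 + 1/10·R4.
R3 ← R3 − 73/10·R4.
Row 5 reduces to 0 = -2, a contradiction. The system is inconsistent.

no solution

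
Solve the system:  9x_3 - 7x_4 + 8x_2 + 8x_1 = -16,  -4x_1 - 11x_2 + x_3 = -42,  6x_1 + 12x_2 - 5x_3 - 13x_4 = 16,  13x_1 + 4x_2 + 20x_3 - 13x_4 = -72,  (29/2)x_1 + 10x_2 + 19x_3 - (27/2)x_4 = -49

no solution

Row-reduce:
R1 ← R1 / (8).
R2 ← R2 + 4·R1.
R3 ← R3 − 6·R1.
R4 ← R4 − 13·R1.
R5 ← R5 − 29/2·R1.
R2 ← R2 / (-7).
R1 ← R1 − 1·R2.
R3 ← R3 − 6·R2.
R4 ← R4 + 9·R2.
R5 ← R5 + 9/2·R2.
R3 ← R3 / (-197/28).
R1 ← R1 − 107/56·R3.
R2 ← R2 + 11/14·R3.
R4 ← R4 + 95/56·R3.
R5 ← R5 + 95/112·R3.
R4 ← R4 / (1077/197).
R1 ← R1 + 846/197·R4.
R2 ← R2 − 335/197·R4.
R3 ← R3 − 301/197·R4.
R5 ← R5 − 1077/394·R4.
Row 5 reduces to 0 = 3, a contradiction. The system is inconsistent.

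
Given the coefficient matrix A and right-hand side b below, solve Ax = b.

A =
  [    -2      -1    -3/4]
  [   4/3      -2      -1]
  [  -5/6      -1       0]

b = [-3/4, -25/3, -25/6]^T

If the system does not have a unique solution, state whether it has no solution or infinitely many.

x_1 = -1, x_2 = 5, x_3 = -3

Row-reduce the augmented matrix:
R1 ← R1 / (-2).
R2 ← R2 − 4/3·R1.
R3 ← R3 + 5/6·R1.
R2 ← R2 / (-8/3).
R1 ← R1 − 1/2·R2.
R3 ← R3 + 7/12·R2.
R3 ← R3 / (41/64).
R1 ← R1 − 3/32·R3.
R2 ← R2 − 9/16·R3.
Reading off the reduced rows gives x_1 = -1, x_2 = 5, x_3 = -3.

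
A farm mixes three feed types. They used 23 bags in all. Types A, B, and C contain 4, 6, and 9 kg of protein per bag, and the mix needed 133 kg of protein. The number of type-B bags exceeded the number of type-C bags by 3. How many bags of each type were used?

Let a = type-A bags, b = type-B bags, c = type-C bags.
  a + b + c = 23
  4a + 6b + 9c = 133
  b - c = 3
Row-reduce the augmented matrix:
R2 ← R2 − 4·R1.
R2 ← R2 / (2).
R1 ← R1 − 1·R2.
R3 ← R3 − 1·R2.
R3 ← R3 / (-7/2).
R1 ← R1 + 3/2·R3.
R2 ← R2 − 5/2·R3.
Reading off the reduced rows gives a = 10, b = 8, c = 5.

type-A bags: 10, type-B bags: 8, type-C bags: 5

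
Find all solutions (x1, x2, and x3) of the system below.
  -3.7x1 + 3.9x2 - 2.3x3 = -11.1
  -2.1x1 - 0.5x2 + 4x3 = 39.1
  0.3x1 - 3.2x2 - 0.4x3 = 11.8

x1 = -6, x2 = -5, x3 = 6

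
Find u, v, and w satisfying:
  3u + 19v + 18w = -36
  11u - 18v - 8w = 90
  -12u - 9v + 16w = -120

u = 6, v = 0, w = -3

Row-reduce the augmented matrix:
R1 ← R1 / (3).
R2 ← R2 − 11·R1.
R3 ← R3 + 12·R1.
R2 ← R2 / (-263/3).
R1 ← R1 − 19/3·R2.
R3 ← R3 − 67·R2.
R3 ← R3 / (8270/263).
R1 ← R1 − 172/263·R3.
R2 ← R2 − 222/263·R3.
Reading off the reduced rows gives u = 6, v = 0, w = -3.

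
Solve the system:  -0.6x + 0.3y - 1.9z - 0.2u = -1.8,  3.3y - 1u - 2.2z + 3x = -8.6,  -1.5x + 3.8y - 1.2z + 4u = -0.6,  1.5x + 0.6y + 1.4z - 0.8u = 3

Row-reduce the augmented matrix:
R1 ← R1 / (-3/5).
R2 ← R2 − 3·R1.
R3 ← R3 + 3/2·R1.
R4 ← R4 − 3/2·R1.
R2 ← R2 / (24/5).
R1 ← R1 + 1/2·R2.
R3 ← R3 − 61/20·R2.
R4 ← R4 − 27/20·R2.
R3 ← R3 / (703/64).
R1 ← R1 − 187/96·R3.
R2 ← R2 + 39/16·R3.
R4 ← R4 + 19/320·R3.
R4 ← R4 / (-392/555).
R1 ← R1 + 5684/6327·R4.
R2 ← R2 − 1822/2109·R4.
R3 ← R3 − 1108/2109·R4.
Reading off the reduced rows gives x = -6, y = 4, z = 4, u = -5.

x = -6, y = 4, z = 4, u = -5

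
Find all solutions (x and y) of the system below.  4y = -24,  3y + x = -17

x = 1, y = -6

Row-reduce the augmented matrix:
Swap R1 and R2.
R2 ← R2 / (4).
R1 ← R1 − 3·R2.
Reading off the reduced rows gives x = 1, y = -6.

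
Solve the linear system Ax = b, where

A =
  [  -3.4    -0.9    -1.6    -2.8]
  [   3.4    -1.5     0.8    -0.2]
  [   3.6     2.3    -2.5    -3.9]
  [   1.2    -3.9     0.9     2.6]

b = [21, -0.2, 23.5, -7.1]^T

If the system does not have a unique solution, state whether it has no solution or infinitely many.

Row-reduce the augmented matrix:
R1 ← R1 / (-17/5).
R2 ← R2 − 17/5·R1.
R3 ← R3 − 18/5·R1.
R4 ← R4 − 6/5·R1.
R2 ← R2 / (-12/5).
R1 ← R1 − 9/34·R2.
R3 ← R3 − 229/170·R2.
R4 ← R4 + 717/170·R2.
R3 ← R3 / (-1184/255).
R1 ← R1 − 13/34·R3.
R2 ← R2 − 1/3·R3.
R4 ← R4 − 148/85·R3.
R4 ← R4 / (1177/320).
R1 ← R1 + 4003/18944·R4.
R2 ← R2 − 6027/9472·R4.
R3 ← R3 − 17439/9472·R4.
Reading off the reduced rows gives x_1 = 0, x_2 = -2, x_3 = -5, x_4 = -4.

x_1 = 0, x_2 = -2, x_3 = -5, x_4 = -4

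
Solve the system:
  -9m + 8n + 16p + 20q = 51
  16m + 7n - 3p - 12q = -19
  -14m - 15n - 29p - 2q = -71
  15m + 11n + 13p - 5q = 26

Row-reduce:
R1 ← R1 / (-9).
R2 ← R2 − 16·R1.
R3 ← R3 + 14·R1.
R4 ← R4 − 15·R1.
R2 ← R2 / (191/9).
R1 ← R1 + 8/9·R2.
R3 ← R3 + 247/9·R2.
R4 ← R4 − 73/3·R2.
R3 ← R3 / (-4008/191).
R1 ← R1 + 136/191·R3.
R2 ← R2 − 229/191·R3.
R4 ← R4 − 2004/191·R3.
Rank is 3 with 4 unknowns, leaving q free.

infinitely many solutions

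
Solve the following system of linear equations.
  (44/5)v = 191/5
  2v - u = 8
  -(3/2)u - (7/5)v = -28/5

Row-reduce:
Swap R1 and R2.
R1 ← R1 / (-1).
R3 ← R3 + 3/2·R1.
R2 ← R2 / (44/5).
R1 ← R1 + 2·R2.
R3 ← R3 + 22/5·R2.
Row 3 reduces to 0 = 3/2, a contradiction. The system is inconsistent.

no solution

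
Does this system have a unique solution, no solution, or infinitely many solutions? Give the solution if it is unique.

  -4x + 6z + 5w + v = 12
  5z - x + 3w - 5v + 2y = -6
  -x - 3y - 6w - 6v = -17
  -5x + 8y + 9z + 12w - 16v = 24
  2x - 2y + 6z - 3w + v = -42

Row-reduce:
R1 ← R1 / (-4).
R2 ← R2 + 1·R1.
R3 ← R3 + 1·R1.
R4 ← R4 + 5·R1.
R5 ← R5 − 2·R1.
R2 ← R2 / (2).
R3 ← R3 + 3·R2.
R4 ← R4 − 8·R2.
R5 ← R5 + 2·R2.
R3 ← R3 / (15/4).
R1 ← R1 + 3/2·R3.
R2 ← R2 − 7/4·R3.
R4 ← R4 + 25/2·R3.
R5 ← R5 − 25/2·R3.
R4 ← R4 / (-50/3).
R1 ← R1 + 31/10·R4.
R2 ← R2 − 91/30·R4.
R3 ← R3 + 37/30·R4.
R5 ← R5 − 50/3·R4.
Rank is 4 with 5 unknowns, leaving v free.

infinitely many solutions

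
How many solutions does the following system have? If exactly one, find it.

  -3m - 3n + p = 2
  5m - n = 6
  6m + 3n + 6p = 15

Row-reduce the augmented matrix:
R1 ← R1 / (-3).
R2 ← R2 − 5·R1.
R3 ← R3 − 6·R1.
R2 ← R2 / (-6).
R1 ← R1 − 1·R2.
R3 ← R3 + 3·R2.
R3 ← R3 / (43/6).
R1 ← R1 + 1/18·R3.
R2 ← R2 + 5/18·R3.
Reading off the reduced rows gives m = 1, n = -1, p = 2.

m = 1, n = -1, p = 2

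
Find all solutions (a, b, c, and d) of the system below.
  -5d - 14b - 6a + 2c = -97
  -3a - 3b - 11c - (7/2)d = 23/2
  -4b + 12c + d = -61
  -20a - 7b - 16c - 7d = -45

Row-reduce:
R1 ← R1 / (-6).
R2 ← R2 + 3·R1.
R4 ← R4 + 20·R1.
R2 ← R2 / (4).
R1 ← R1 − 7/3·R2.
R3 ← R3 + 4·R2.
R4 ← R4 − 119/3·R2.
Swap R3 and R4.
R3 ← R3 / (289/3).
R1 ← R1 − 20/3·R3.
R2 ← R2 + 3·R3.
Row 4 reduces to 0 = -1, a contradiction. The system is inconsistent.

no solution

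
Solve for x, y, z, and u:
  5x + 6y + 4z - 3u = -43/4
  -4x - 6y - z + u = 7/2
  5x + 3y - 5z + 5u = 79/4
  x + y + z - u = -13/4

x = 3/4, y = -1/2, z = -1, u = 5/2

Row-reduce the augmented matrix:
R1 ← R1 / (5).
R2 ← R2 + 4·R1.
R3 ← R3 − 5·R1.
R4 ← R4 − 1·R1.
R2 ← R2 / (-6/5).
R1 ← R1 − 6/5·R2.
R3 ← R3 + 3·R2.
R4 ← R4 + 1/5·R2.
R3 ← R3 / (-29/2).
R1 ← R1 − 3·R3.
R2 ← R2 + 11/6·R3.
R4 ← R4 + 1/6·R3.
R4 ← R4 / (-26/87).
R1 ← R1 − 11/29·R4.
R2 ← R2 + 25/87·R4.
R3 ← R3 + 23/29·R4.
Reading off the reduced rows gives x = 3/4, y = -1/2, z = -1, u = 5/2.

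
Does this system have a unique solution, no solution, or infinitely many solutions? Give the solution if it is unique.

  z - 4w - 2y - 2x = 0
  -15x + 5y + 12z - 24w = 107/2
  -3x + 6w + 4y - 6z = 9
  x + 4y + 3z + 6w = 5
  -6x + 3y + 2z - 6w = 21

no solution

Row-reduce:
R1 ← R1 / (-2).
R2 ← R2 + 15·R1.
R3 ← R3 + 3·R1.
R4 ← R4 − 1·R1.
R5 ← R5 + 6·R1.
R2 ← R2 / (20).
R1 ← R1 − 1·R2.
R3 ← R3 − 7·R2.
R4 ← R4 − 3·R2.
R5 ← R5 − 9·R2.
R3 ← R3 / (-363/40).
R1 ← R1 + 29/40·R3.
R2 ← R2 − 9/40·R3.
R4 ← R4 − 113/40·R3.
R5 ← R5 + 121/40·R3.
R4 ← R4 / (68/11).
R1 ← R1 − 10/11·R4.
R2 ← R2 − 6/11·R4.
R3 ← R3 + 12/11·R4.
Row 5 reduces to 0 = 1/6, a contradiction. The system is inconsistent.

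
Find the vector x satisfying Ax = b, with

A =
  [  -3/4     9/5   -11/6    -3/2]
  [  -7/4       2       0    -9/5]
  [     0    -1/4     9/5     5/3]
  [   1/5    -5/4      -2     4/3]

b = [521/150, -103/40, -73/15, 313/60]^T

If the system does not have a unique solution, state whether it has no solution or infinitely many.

x_1 = 3/2, x_2 = -1/5, x_3 = -5/2, x_4 = -1/4

Row-reduce the augmented matrix:
R1 ← R1 / (-3/4).
R2 ← R2 + 7/4·R1.
R4 ← R4 − 1/5·R1.
R2 ← R2 / (-11/5).
R1 ← R1 + 12/5·R2.
R3 ← R3 + 1/4·R2.
R4 ← R4 + 77/100·R2.
R3 ← R3 / (473/360).
R1 ← R1 + 20/9·R3.
R2 ← R2 + 35/18·R3.
R4 ← R4 + 287/72·R3.
R4 ← R4 / (1876448/390225).
R1 ← R1 − 205852/78045·R4.
R2 ← R2 − 21976/15609·R4.
R3 ← R3 − 5835/5203·R4.
Reading off the reduced rows gives x_1 = 3/2, x_2 = -1/5, x_3 = -5/2, x_4 = -1/4.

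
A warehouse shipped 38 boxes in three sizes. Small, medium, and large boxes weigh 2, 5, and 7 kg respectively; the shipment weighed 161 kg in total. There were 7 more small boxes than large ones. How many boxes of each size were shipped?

small boxes: 15, medium boxes: 15, large boxes: 8

Let s = small boxes, m = medium boxes, l = large boxes.
  m + s + l = 38
  2s + 5m + 7l = 161
  -l + s = 7
Row-reduce the augmented matrix:
R2 ← R2 − 2·R1.
R3 ← R3 − 1·R1.
R2 ← R2 / (3).
R1 ← R1 − 1·R2.
R3 ← R3 + 1·R2.
R3 ← R3 / (-1/3).
R1 ← R1 + 2/3·R3.
R2 ← R2 − 5/3·R3.
Reading off the reduced rows gives s = 15, m = 15, l = 8.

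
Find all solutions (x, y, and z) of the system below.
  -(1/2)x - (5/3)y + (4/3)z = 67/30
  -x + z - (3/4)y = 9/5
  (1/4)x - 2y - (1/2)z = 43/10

x = -9/5, y = -2, z = -3/2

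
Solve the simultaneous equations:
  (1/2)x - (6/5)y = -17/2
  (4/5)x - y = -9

x = -5, y = 5

From equation 2: y = 9 + 4/5·x.
Substitute into equation 1 and solve: x = -5.
Then y = 5.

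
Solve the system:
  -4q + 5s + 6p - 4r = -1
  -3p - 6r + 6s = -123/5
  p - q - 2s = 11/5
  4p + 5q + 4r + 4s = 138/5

p = 3, q = 2, r = 2, s = -3/5

Row-reduce the augmented matrix:
R1 ← R1 / (6).
R2 ← R2 + 3·R1.
R3 ← R3 − 1·R1.
R4 ← R4 − 4·R1.
R2 ← R2 / (-2).
R1 ← R1 + 2/3·R2.
R3 ← R3 + 1/3·R2.
R4 ← R4 − 23/3·R2.
R3 ← R3 / (2).
R1 ← R1 − 2·R3.
R2 ← R2 − 4·R3.
R4 ← R4 + 24·R3.
R4 ← R4 / (-71/4).
R1 ← R1 − 9/4·R4.
R2 ← R2 − 17/4·R4.
R3 ← R3 + 17/8·R4.
Reading off the reduced rows gives p = 3, q = 2, r = 2, s = -3/5.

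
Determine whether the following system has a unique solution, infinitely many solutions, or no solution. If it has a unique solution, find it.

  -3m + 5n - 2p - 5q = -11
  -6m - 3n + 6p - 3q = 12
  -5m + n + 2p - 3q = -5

infinitely many solutions

Row-reduce:
R1 ← R1 / (-3).
R2 ← R2 + 6·R1.
R3 ← R3 + 5·R1.
R2 ← R2 / (-13).
R1 ← R1 + 5/3·R2.
R3 ← R3 + 22/3·R2.
R3 ← R3 / (-4/13).
R1 ← R1 + 8/13·R3.
R2 ← R2 + 10/13·R3.
Rank is 3 with 4 unknowns, leaving q free.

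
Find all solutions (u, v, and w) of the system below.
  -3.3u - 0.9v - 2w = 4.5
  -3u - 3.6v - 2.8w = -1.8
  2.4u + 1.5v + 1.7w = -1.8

Row-reduce the augmented matrix:
R1 ← R1 / (-33/10).
R2 ← R2 + 3·R1.
R3 ← R3 − 12/5·R1.
R2 ← R2 / (-153/55).
R1 ← R1 − 3/11·R2.
R3 ← R3 − 93/110·R2.
R3 ← R3 / (-9/170).
R1 ← R1 − 26/51·R3.
R2 ← R2 − 6/17·R3.
Reading off the reduced rows gives u = -5, v = 0, w = 6.

u = -5, v = 0, w = 6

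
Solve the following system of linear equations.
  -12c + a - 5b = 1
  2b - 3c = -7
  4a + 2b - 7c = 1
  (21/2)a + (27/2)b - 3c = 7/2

no solution

Row-reduce:
R3 ← R3 − 4·R1.
R4 ← R4 − 21/2·R1.
R2 ← R2 / (2).
R1 ← R1 + 5·R2.
R3 ← R3 − 22·R2.
R4 ← R4 − 66·R2.
R3 ← R3 / (74).
R1 ← R1 + 39/2·R3.
R2 ← R2 + 3/2·R3.
R4 ← R4 − 222·R3.
Row 4 reduces to 0 = 2, a contradiction. The system is inconsistent.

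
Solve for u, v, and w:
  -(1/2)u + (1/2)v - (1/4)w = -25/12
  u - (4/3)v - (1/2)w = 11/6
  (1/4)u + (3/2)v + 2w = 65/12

Row-reduce the augmented matrix:
R1 ← R1 / (-1/2).
R2 ← R2 − 1·R1.
R3 ← R3 − 1/4·R1.
R2 ← R2 / (-1/3).
R1 ← R1 + 1·R2.
R3 ← R3 − 7/4·R2.
R3 ← R3 / (-27/8).
R1 ← R1 − 7/2·R3.
R2 ← R2 − 3·R3.
Reading off the reduced rows gives u = 3, v = 0, w = 7/3.

u = 3, v = 0, w = 7/3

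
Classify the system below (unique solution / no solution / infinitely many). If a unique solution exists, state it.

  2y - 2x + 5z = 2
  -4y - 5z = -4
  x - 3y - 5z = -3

infinitely many solutions

Row-reduce:
R1 ← R1 / (-2).
R3 ← R3 − 1·R1.
R2 ← R2 / (-4).
R1 ← R1 + 1·R2.
R3 ← R3 + 2·R2.
Rank is 2 with 3 unknowns, leaving z free.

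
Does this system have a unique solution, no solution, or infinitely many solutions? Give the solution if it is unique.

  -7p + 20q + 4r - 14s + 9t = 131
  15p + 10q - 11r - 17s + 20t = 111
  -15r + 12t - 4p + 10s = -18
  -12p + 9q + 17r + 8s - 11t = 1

infinitely many solutions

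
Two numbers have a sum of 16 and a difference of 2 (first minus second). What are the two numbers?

first number: 9, second number: 7

Let x = first number, y = second number.
  x + y = 16
  x - y = 2
Row-reduce the augmented matrix:
R2 ← R2 − 1·R1.
R2 ← R2 / (-2).
R1 ← R1 − 1·R2.
Reading off the reduced rows gives x = 9, y = 7.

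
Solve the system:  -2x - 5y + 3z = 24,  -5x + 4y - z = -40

infinitely many solutions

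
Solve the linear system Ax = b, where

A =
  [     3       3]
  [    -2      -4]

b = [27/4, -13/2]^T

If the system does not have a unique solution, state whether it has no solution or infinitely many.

x_1 = 5/4, x_2 = 1

Row-reduce the augmented matrix:
R1 ← R1 / (3).
R2 ← R2 + 2·R1.
R2 ← R2 / (-2).
R1 ← R1 − 1·R2.
Reading off the reduced rows gives x_1 = 5/4, x_2 = 1.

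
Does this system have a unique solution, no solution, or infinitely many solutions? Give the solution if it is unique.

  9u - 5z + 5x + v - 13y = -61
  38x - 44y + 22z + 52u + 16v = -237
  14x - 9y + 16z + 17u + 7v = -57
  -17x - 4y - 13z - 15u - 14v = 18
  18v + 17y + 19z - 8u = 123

no solution

Row-reduce:
R1 ← R1 / (5).
R2 ← R2 − 38·R1.
R3 ← R3 − 14·R1.
R4 ← R4 + 17·R1.
R2 ← R2 / (274/5).
R1 ← R1 + 13/5·R2.
R3 ← R3 − 137/5·R2.
R4 ← R4 + 241/5·R2.
R5 ← R5 − 17·R2.
Swap R3 and R4.
R3 ← R3 / (3120/137).
R1 ← R1 − 253/137·R3.
R2 ← R2 − 150/137·R3.
R5 ← R5 − 53/137·R3.
Swap R4 and R5.
R4 ← R4 / (-9149/3120).
R1 ← R1 − 2891/3120·R4.
R2 ← R2 + 37/104·R4.
R3 ← R3 − 161/3120·R4.
Row 5 reduces to 0 = 1/2, a contradiction. The system is inconsistent.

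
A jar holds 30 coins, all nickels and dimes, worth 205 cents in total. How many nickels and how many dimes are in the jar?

Let n = nickels, d = dimes.
  n + d = 30
  5n + 10d = 205
From equation 1: n = 30 − d.
Substitute into equation 2 and solve: d = 11.
Then n = 19.

nickels: 19, dimes: 11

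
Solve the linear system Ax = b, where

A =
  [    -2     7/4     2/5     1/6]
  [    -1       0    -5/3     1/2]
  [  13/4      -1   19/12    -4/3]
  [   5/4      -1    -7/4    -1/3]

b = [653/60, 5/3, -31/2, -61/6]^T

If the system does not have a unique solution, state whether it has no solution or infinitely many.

no solution

Row-reduce:
R1 ← R1 / (-2).
R2 ← R2 + 1·R1.
R3 ← R3 − 13/4·R1.
R4 ← R4 − 5/4·R1.
R2 ← R2 / (-7/8).
R1 ← R1 + 7/8·R2.
R3 ← R3 − 59/32·R2.
R4 ← R4 − 3/32·R2.
R3 ← R3 / (-17/10).
R1 ← R1 − 5/3·R3.
R2 ← R2 − 32/15·R3.
R4 ← R4 + 17/10·R3.
Row 4 reduces to 0 = 2, a contradiction. The system is inconsistent.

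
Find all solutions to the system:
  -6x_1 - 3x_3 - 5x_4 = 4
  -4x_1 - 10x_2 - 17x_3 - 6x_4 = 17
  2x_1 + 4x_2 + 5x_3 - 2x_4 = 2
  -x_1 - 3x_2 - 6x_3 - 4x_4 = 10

no solution

Row-reduce:
R1 ← R1 / (-6).
R2 ← R2 + 4·R1.
R3 ← R3 − 2·R1.
R4 ← R4 + 1·R1.
R2 ← R2 / (-10).
R3 ← R3 − 4·R2.
R4 ← R4 + 3·R2.
R3 ← R3 / (-2).
R1 ← R1 − 1/2·R3.
R2 ← R2 − 3/2·R3.
R4 ← R4 + 1·R3.
Row 4 reduces to 0 = 1/2, a contradiction. The system is inconsistent.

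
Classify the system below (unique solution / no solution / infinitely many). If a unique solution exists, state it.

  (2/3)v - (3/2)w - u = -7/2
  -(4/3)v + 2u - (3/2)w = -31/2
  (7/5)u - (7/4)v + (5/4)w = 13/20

u = -4, v = 0, w = 5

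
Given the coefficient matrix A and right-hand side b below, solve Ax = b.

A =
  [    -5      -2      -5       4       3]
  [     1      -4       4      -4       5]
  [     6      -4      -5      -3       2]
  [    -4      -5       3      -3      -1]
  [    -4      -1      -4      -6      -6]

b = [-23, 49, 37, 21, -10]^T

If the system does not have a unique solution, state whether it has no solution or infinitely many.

Row-reduce the augmented matrix:
R1 ← R1 / (-5).
R2 ← R2 − 1·R1.
R3 ← R3 − 6·R1.
R4 ← R4 + 4·R1.
R5 ← R5 + 4·R1.
R2 ← R2 / (-22/5).
R1 ← R1 − 2/5·R2.
R3 ← R3 + 32/5·R2.
R4 ← R4 + 17/5·R2.
R5 ← R5 − 3/5·R2.
R3 ← R3 / (-169/11).
R1 ← R1 − 14/11·R3.
R2 ← R2 + 15/22·R3.
R4 ← R4 − 103/22·R3.
R5 ← R5 − 9/22·R3.
R4 ← R4 / (-595/338).
R1 ← R1 + 94/169·R4.
R2 ← R2 − 149/338·R4.
R3 ← R3 + 71/169·R4.
R5 ← R5 + 3199/338·R4.
R5 ← R5 / (3231/85).
R1 ← R1 − 1419/595·R5.
R2 ← R2 + 1957/595·R5.
R3 ← R3 − 1306/595·R5.
R4 ← R4 − 2874/595·R5.
Reading off the reduced rows gives x_1 = 3, x_2 = -4, x_3 = 2, x_4 = -3, x_5 = 2.

x_1 = 3, x_2 = -4, x_3 = 2, x_4 = -3, x_5 = 2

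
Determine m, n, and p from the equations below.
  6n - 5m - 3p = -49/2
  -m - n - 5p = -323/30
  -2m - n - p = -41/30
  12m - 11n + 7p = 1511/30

m = 3/5, n = -7/3, p = 5/2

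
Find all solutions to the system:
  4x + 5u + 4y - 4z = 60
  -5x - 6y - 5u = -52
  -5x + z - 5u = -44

Row-reduce:
R1 ← R1 / (4).
R2 ← R2 + 5·R1.
R3 ← R3 + 5·R1.
R2 ← R2 / (-1).
R1 ← R1 − 1·R2.
R3 ← R3 − 5·R2.
R3 ← R3 / (-29).
R1 ← R1 + 6·R3.
R2 ← R2 − 5·R3.
Rank is 3 with 4 unknowns, leaving u free.

infinitely many solutions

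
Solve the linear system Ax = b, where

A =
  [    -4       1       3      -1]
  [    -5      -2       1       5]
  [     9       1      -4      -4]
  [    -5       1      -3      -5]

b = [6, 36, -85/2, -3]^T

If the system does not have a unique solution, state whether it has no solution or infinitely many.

Row-reduce:
R1 ← R1 / (-4).
R2 ← R2 + 5·R1.
R3 ← R3 − 9·R1.
R4 ← R4 + 5·R1.
R2 ← R2 / (-13/4).
R1 ← R1 + 1/4·R2.
R3 ← R3 − 13/4·R2.
R4 ← R4 + 1/4·R2.
Swap R3 and R4.
R3 ← R3 / (-85/13).
R1 ← R1 + 7/13·R3.
R2 ← R2 − 11/13·R3.
Row 4 reduces to 0 = -1/2, a contradiction. The system is inconsistent.

no solution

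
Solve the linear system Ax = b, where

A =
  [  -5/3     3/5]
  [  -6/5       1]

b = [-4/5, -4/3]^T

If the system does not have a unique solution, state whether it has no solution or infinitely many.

x_1 = 0, x_2 = -4/3

Row-reduce the augmented matrix:
R1 ← R1 / (-5/3).
R2 ← R2 + 6/5·R1.
R2 ← R2 / (71/125).
R1 ← R1 + 9/25·R2.
Reading off the reduced rows gives x_1 = 0, x_2 = -4/3.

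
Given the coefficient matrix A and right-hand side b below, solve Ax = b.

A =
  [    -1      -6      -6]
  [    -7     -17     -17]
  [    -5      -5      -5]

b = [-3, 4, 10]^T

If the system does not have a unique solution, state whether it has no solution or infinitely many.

Row-reduce:
R1 ← R1 / (-1).
R2 ← R2 + 7·R1.
R3 ← R3 + 5·R1.
R2 ← R2 / (25).
R1 ← R1 − 6·R2.
R3 ← R3 − 25·R2.
Rank is 2 with 3 unknowns, leaving x_3 free.

infinitely many solutions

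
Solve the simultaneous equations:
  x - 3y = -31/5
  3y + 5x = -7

x = -11/5, y = 4/3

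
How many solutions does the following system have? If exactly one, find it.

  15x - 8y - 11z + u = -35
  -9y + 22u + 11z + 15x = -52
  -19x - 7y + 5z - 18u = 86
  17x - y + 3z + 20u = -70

Row-reduce:
R1 ← R1 / (15).
R2 ← R2 − 15·R1.
R3 ← R3 + 19·R1.
R4 ← R4 − 17·R1.
R2 ← R2 / (-1).
R1 ← R1 + 8/15·R2.
R3 ← R3 + 257/15·R2.
R4 ← R4 − 121/15·R2.
R3 ← R3 / (-5788/15).
R1 ← R1 + 187/15·R3.
R2 ← R2 + 22·R3.
R4 ← R4 − 2894/15·R3.
Row 4 reduces to 0 = -1, a contradiction. The system is inconsistent.

no solution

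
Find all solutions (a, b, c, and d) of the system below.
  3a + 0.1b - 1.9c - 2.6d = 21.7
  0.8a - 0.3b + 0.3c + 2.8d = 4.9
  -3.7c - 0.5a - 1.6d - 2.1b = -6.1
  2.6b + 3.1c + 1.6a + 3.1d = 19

a = 6, b = 6, c = -3, d = 1

Row-reduce the augmented matrix:
R1 ← R1 / (3).
R2 ← R2 − 4/5·R1.
R3 ← R3 + 1/2·R1.
R4 ← R4 − 8/5·R1.
R2 ← R2 / (-49/150).
R1 ← R1 − 1/30·R2.
R3 ← R3 + 25/12·R2.
R4 ← R4 − 191/75·R2.
R3 ← R3 / (-4489/490).
R1 ← R1 + 27/49·R3.
R2 ← R2 + 121/49·R3.
R4 ← R4 − 5097/490·R3.
R4 ← R4 / (92367/22445).
R1 ← R1 − 4274/4489·R4.
R2 ← R2 + 18587/4489·R4.
R3 ← R3 − 11913/4489·R4.
Reading off the reduced rows gives a = 6, b = 6, c = -3, d = 1.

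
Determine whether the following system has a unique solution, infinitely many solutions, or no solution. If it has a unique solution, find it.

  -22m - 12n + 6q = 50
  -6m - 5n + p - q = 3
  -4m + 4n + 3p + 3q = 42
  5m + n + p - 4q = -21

Row-reduce:
R1 ← R1 / (-22).
R2 ← R2 + 6·R1.
R3 ← R3 + 4·R1.
R4 ← R4 − 5·R1.
R2 ← R2 / (-19/11).
R1 ← R1 − 6/11·R2.
R3 ← R3 − 68/11·R2.
R4 ← R4 + 19/11·R2.
R3 ← R3 / (125/19).
R1 ← R1 − 6/19·R3.
R2 ← R2 + 11/19·R3.
Row 4 reduces to 0 = 1, a contradiction. The system is inconsistent.

no solution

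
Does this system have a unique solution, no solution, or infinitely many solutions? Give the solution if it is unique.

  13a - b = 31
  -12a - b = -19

a = 2, b = -5

From equation 1: b = -31 + 13·a.
Substitute into equation 2 and solve: a = 2.
Then b = -5.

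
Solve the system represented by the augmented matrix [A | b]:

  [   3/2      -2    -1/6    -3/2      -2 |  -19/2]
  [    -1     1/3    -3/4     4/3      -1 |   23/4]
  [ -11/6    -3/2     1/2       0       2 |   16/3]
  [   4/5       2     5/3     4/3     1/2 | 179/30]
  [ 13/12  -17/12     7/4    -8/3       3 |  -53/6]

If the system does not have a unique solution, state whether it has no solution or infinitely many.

infinitely many solutions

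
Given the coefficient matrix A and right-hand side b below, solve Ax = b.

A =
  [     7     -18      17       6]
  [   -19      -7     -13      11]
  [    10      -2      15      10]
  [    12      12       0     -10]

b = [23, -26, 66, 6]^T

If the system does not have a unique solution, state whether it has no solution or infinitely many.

x_1 = 1, x_2 = 2, x_3 = 2, x_4 = 3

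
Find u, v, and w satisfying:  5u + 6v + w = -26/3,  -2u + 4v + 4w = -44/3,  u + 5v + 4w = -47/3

u = 0, v = -1, w = -8/3

Row-reduce the augmented matrix:
R1 ← R1 / (5).
R2 ← R2 + 2·R1.
R3 ← R3 − 1·R1.
R2 ← R2 / (32/5).
R1 ← R1 − 6/5·R2.
R3 ← R3 − 19/5·R2.
R3 ← R3 / (19/16).
R1 ← R1 + 5/8·R3.
R2 ← R2 − 11/16·R3.
Reading off the reduced rows gives u = 0, v = -1, w = -8/3.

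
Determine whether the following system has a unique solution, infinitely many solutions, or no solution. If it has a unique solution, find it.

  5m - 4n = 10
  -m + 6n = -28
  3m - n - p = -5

Row-reduce the augmented matrix:
R1 ← R1 / (5).
R2 ← R2 + 1·R1.
R3 ← R3 − 3·R1.
R2 ← R2 / (26/5).
R1 ← R1 + 4/5·R2.
R3 ← R3 − 7/5·R2.
R3 ← R3 / (-1).
Reading off the reduced rows gives m = -2, n = -5, p = 4.

m = -2, n = -5, p = 4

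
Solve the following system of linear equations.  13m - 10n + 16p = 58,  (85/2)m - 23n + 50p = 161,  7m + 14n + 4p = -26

infinitely many solutions

Row-reduce:
R1 ← R1 / (13).
R2 ← R2 − 85/2·R1.
R3 ← R3 − 7·R1.
R2 ← R2 / (126/13).
R1 ← R1 + 10/13·R2.
R3 ← R3 − 252/13·R2.
Rank is 2 with 3 unknowns, leaving p free.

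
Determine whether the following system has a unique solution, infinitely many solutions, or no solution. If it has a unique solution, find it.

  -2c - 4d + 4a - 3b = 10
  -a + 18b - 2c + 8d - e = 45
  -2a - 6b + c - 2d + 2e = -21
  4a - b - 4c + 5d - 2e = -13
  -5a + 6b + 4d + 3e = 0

Row-reduce:
R1 ← R1 / (4).
R2 ← R2 + 1·R1.
R3 ← R3 + 2·R1.
R4 ← R4 − 4·R1.
R5 ← R5 + 5·R1.
R2 ← R2 / (69/4).
R1 ← R1 + 3/4·R2.
R3 ← R3 + 15/2·R2.
R4 ← R4 − 2·R2.
R5 ← R5 − 9/4·R2.
R3 ← R3 / (-25/23).
R1 ← R1 + 14/23·R3.
R2 ← R2 + 10/69·R3.
R4 ← R4 + 118/69·R3.
R5 ← R5 + 50/23·R3.
R4 ← R4 / (727/75).
R1 ← R1 + 4/25·R4.
R2 ← R2 − 8/15·R4.
R3 ← R3 − 22/25·R4.
Row 5 reduces to 0 = -3, a contradiction. The system is inconsistent.

no solution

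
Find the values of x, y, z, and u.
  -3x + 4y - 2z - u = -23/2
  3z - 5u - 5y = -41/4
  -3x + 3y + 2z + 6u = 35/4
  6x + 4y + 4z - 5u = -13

x = 3/2, y = -5/4, z = -1/2, u = 3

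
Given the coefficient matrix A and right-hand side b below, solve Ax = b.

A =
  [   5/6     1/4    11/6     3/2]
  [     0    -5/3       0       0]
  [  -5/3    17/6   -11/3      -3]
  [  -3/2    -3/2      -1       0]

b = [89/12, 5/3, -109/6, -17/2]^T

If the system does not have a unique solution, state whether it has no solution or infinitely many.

infinitely many solutions

Row-reduce:
R1 ← R1 / (5/6).
R3 ← R3 + 5/3·R1.
R4 ← R4 + 3/2·R1.
R2 ← R2 / (-5/3).
R1 ← R1 − 3/10·R2.
R3 ← R3 − 10/3·R2.
R4 ← R4 + 21/20·R2.
Swap R3 and R4.
R3 ← R3 / (23/10).
R1 ← R1 − 11/5·R3.
Rank is 3 with 4 unknowns, leaving x_4 free.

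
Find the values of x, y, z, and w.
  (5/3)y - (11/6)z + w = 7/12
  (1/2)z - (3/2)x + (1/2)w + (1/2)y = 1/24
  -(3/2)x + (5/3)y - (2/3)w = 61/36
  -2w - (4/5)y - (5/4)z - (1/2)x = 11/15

x = 0, y = 3/4, z = 0, w = -2/3

Row-reduce the augmented matrix:
Swap R1 and R2.
R1 ← R1 / (-3/2).
R3 ← R3 + 3/2·R1.
R4 ← R4 + 1/2·R1.
R2 ← R2 / (5/3).
R1 ← R1 + 1/3·R2.
R3 ← R3 − 7/6·R2.
R4 ← R4 + 29/30·R2.
R3 ← R3 / (47/60).
R1 ← R1 + 7/10·R3.
R2 ← R2 + 11/10·R3.
R4 ← R4 + 62/25·R3.
R4 ← R4 / (-1057/141).
R1 ← R1 + 254/141·R4.
R2 ← R2 + 95/47·R4.
R3 ← R3 + 112/47·R4.
Reading off the reduced rows gives x = 0, y = 3/4, z = 0, w = -2/3.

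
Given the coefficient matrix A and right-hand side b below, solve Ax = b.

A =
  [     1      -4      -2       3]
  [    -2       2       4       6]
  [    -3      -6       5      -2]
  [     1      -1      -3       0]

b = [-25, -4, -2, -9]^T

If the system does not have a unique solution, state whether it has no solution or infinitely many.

x_1 = 0, x_2 = 3, x_3 = 2, x_4 = -3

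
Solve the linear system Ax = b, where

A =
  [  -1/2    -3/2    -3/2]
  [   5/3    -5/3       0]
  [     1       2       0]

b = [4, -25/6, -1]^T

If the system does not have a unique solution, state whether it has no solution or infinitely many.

x_1 = -2, x_2 = 1/2, x_3 = -5/2

Row-reduce the augmented matrix:
R1 ← R1 / (-1/2).
R2 ← R2 − 5/3·R1.
R3 ← R3 − 1·R1.
R2 ← R2 / (-20/3).
R1 ← R1 − 3·R2.
R3 ← R3 + 1·R2.
R3 ← R3 / (-9/4).
R1 ← R1 − 3/4·R3.
R2 ← R2 − 3/4·R3.
Reading off the reduced rows gives x_1 = -2, x_2 = 1/2, x_3 = -5/2.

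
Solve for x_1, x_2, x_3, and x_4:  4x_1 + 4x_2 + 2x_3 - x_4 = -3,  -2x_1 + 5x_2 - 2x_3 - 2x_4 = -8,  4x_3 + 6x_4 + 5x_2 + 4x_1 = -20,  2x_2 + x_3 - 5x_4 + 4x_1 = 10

Row-reduce the augmented matrix:
R1 ← R1 / (4).
R2 ← R2 + 2·R1.
R3 ← R3 − 4·R1.
R4 ← R4 − 4·R1.
R2 ← R2 / (7).
R1 ← R1 − 1·R2.
R3 ← R3 − 1·R2.
R4 ← R4 + 2·R2.
R3 ← R3 / (15/7).
R1 ← R1 − 9/14·R3.
R2 ← R2 + 1/7·R3.
R4 ← R4 + 9/7·R3.
R4 ← R4 / (-3/10).
R1 ← R1 + 21/10·R4.
R2 ← R2 − 2/15·R4.
R3 ← R3 − 103/30·R4.
Reading off the reduced rows gives x_1 = -1, x_2 = -2, x_3 = 3, x_4 = -3.

x_1 = -1, x_2 = -2, x_3 = 3, x_4 = -3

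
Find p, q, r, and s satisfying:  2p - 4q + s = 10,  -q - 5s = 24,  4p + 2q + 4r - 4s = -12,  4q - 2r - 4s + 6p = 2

p = -1, q = -4, r = -4, s = -4

Row-reduce the augmented matrix:
R1 ← R1 / (2).
R3 ← R3 − 4·R1.
R4 ← R4 − 6·R1.
R2 ← R2 / (-1).
R1 ← R1 + 2·R2.
R3 ← R3 − 10·R2.
R4 ← R4 − 16·R2.
R3 ← R3 / (4).
R4 ← R4 + 2·R3.
R4 ← R4 / (-115).
R1 ← R1 − 21/2·R4.
R2 ← R2 − 5·R4.
R3 ← R3 + 14·R4.
Reading off the reduced rows gives p = -1, q = -4, r = -4, s = -4.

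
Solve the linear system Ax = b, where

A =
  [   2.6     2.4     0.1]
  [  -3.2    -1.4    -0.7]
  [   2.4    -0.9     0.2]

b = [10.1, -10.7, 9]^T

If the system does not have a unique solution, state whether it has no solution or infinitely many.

Row-reduce the augmented matrix:
R1 ← R1 / (13/5).
R2 ← R2 + 16/5·R1.
R3 ← R3 − 12/5·R1.
R2 ← R2 / (101/65).
R1 ← R1 − 12/13·R2.
R3 ← R3 + 81/26·R2.
R3 ← R3 / (-2119/2020).
R1 ← R1 − 77/202·R3.
R2 ← R2 + 75/202·R3.
Reading off the reduced rows gives x_1 = 4, x_2 = 0, x_3 = -3.

x_1 = 4, x_2 = 0, x_3 = -3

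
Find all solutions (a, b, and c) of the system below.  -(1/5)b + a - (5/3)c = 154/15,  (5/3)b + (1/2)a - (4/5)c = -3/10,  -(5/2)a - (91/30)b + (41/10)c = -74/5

Row-reduce:
R2 ← R2 − 1/2·R1.
R3 ← R3 + 5/2·R1.
R2 ← R2 / (53/30).
R1 ← R1 + 1/5·R2.
R3 ← R3 + 53/15·R2.
Rank is 2 with 3 unknowns, leaving c free.

infinitely many solutions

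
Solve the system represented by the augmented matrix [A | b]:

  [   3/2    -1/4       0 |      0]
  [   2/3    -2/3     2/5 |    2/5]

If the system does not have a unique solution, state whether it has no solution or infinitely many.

infinitely many solutions

Row-reduce:
R1 ← R1 / (3/2).
R2 ← R2 − 2/3·R1.
R2 ← R2 / (-5/9).
R1 ← R1 + 1/6·R2.
Rank is 2 with 3 unknowns, leaving x_3 free.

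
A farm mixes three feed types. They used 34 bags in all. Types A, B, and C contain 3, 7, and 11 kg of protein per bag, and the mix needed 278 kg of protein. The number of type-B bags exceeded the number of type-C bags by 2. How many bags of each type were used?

type-A bags: 4, type-B bags: 16, type-C bags: 14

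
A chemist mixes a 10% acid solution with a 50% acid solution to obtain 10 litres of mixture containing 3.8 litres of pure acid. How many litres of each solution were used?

litres of solution A: 3, litres of solution B: 7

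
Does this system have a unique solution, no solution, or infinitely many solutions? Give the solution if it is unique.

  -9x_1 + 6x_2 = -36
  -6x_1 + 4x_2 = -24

Row-reduce:
R1 ← R1 / (-9).
R2 ← R2 + 6·R1.
Rank is 1 with 2 unknowns, leaving x_2 free.

infinitely many solutions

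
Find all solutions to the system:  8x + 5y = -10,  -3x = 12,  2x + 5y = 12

no solution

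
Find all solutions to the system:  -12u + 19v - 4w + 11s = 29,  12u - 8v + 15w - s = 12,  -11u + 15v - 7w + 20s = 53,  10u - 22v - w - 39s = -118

Row-reduce:
R1 ← R1 / (-12).
R2 ← R2 − 12·R1.
R3 ← R3 + 11·R1.
R4 ← R4 − 10·R1.
R2 ← R2 / (11).
R1 ← R1 + 19/12·R2.
R3 ← R3 + 29/12·R2.
R4 ← R4 + 37/6·R2.
R3 ← R3 / (-11/12).
R1 ← R1 − 23/12·R3.
R2 ← R2 − 1·R3.
R4 ← R4 − 11/6·R3.
Rank is 3 with 4 unknowns, leaving s free.

infinitely many solutions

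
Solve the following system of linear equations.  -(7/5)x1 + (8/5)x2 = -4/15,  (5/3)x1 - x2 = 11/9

x1 = 4/3, x2 = 1

From equation 2: x2 = -11/9 + 5/3·x1.
Substitute into equation 1 and solve: x1 = 4/3.
Then x2 = 1.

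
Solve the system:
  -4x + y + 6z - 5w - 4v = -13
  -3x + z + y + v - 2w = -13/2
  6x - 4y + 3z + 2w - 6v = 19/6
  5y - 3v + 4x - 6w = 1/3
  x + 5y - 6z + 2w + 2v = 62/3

x = -1/3, y = 4/3, z = -5/2, w = 2, v = -7/3

Row-reduce the augmented matrix:
R1 ← R1 / (-4).
R2 ← R2 + 3·R1.
R3 ← R3 − 6·R1.
R4 ← R4 − 4·R1.
R5 ← R5 − 1·R1.
R2 ← R2 / (1/4).
R1 ← R1 + 1/4·R2.
R3 ← R3 + 5/2·R2.
R4 ← R4 − 6·R2.
R5 ← R5 − 21/4·R2.
R3 ← R3 / (-23).
R1 ← R1 + 5·R3.
R2 ← R2 + 14·R3.
R4 ← R4 − 90·R3.
R5 ← R5 − 69·R3.
R4 ← R4 / (-139/23).
R1 ← R1 − 9/23·R4.
R2 ← R2 + 7/23·R4.
R3 ← R3 + 12/23·R4.
R1 ← R1 + 92/139·R5.
R2 ← R2 + 191/139·R5.
R3 ← R3 + 248/139·R5.
R4 ← R4 + 151/139·R5.
Reading off the reduced rows gives x = -1/3, y = 4/3, z = -5/2, w = 2, v = -7/3.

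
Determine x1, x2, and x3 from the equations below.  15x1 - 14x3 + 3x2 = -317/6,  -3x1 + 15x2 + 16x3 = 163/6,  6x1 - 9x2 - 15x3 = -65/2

x1 = -3, x2 = 1/2, x3 = 2/3

Row-reduce the augmented matrix:
R1 ← R1 / (15).
R2 ← R2 + 3·R1.
R3 ← R3 − 6·R1.
R2 ← R2 / (78/5).
R1 ← R1 − 1/5·R2.
R3 ← R3 + 51/5·R2.
R3 ← R3 / (-10/13).
R1 ← R1 + 43/39·R3.
R2 ← R2 − 11/13·R3.
Reading off the reduced rows gives x1 = -3, x2 = 1/2, x3 = 2/3.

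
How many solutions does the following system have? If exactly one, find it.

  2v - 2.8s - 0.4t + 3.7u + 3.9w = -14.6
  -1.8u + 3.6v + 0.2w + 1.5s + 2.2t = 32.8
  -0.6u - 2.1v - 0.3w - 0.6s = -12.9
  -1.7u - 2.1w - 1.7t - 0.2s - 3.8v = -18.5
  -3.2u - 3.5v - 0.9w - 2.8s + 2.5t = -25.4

u = -2, v = 5, w = 0, s = 6, t = 1

Row-reduce the augmented matrix:
R1 ← R1 / (37/10).
R2 ← R2 + 9/5·R1.
R3 ← R3 + 3/5·R1.
R4 ← R4 + 17/10·R1.
R5 ← R5 + 16/5·R1.
R2 ← R2 / (846/185).
R1 ← R1 − 20/37·R2.
R3 ← R3 + 657/370·R2.
R4 ← R4 + 533/185·R2.
R5 ← R5 + 131/74·R2.
R3 ← R3 / (539/470).
R1 ← R1 − 341/423·R3.
R2 ← R2 − 194/423·R3.
R4 ← R4 − 2143/2115·R3.
R5 ← R5 − 2779/846·R3.
R4 ← R4 / (-379/735).
R1 ← R1 + 41/588·R4.
R2 ← R2 − 253/588·R4.
R3 ← R3 + 171/196·R4.
R5 ← R5 + 967/420·R4.
R5 ← R5 / (98109/15160).
R1 ← R1 + 2055/3032·R5.
R2 ← R2 + 2701/3032·R5.
R3 ← R3 − 8305/3032·R5.
R4 ← R4 − 1839/758·R5.
Reading off the reduced rows gives u = -2, v = 5, w = 0, s = 6, t = 1.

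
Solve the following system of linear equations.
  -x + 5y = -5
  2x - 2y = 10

x = 5, y = 0

Row-reduce the augmented matrix:
R1 ← R1 / (-1).
R2 ← R2 − 2·R1.
R2 ← R2 / (8).
R1 ← R1 + 5·R2.
Reading off the reduced rows gives x = 5, y = 0.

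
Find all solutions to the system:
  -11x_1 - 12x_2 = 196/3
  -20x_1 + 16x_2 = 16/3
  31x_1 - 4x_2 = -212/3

Row-reduce the augmented matrix:
R1 ← R1 / (-11).
R2 ← R2 + 20·R1.
R3 ← R3 − 31·R1.
R2 ← R2 / (416/11).
R1 ← R1 − 12/11·R2.
R3 ← R3 + 416/11·R2.
R3 reduces to 0 = 0, so the extra equation is consistent.
Reading off the reduced rows gives x_1 = -8/3, x_2 = -3.

x_1 = -8/3, x_2 = -3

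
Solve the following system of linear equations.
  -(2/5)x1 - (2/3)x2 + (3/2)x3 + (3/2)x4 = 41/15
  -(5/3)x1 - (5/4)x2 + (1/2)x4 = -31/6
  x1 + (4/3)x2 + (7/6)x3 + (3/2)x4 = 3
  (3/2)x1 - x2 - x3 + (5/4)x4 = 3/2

Row-reduce the augmented matrix:
R1 ← R1 / (-2/5).
R2 ← R2 + 5/3·R1.
R3 ← R3 − 1·R1.
R4 ← R4 − 3/2·R1.
R2 ← R2 / (55/36).
R1 ← R1 − 5/3·R2.
R3 ← R3 + 1/3·R2.
R4 ← R4 + 7/2·R2.
R3 ← R3 / (469/132).
R1 ← R1 − 135/44·R3.
R2 ← R2 + 45/11·R3.
R4 ← R4 + 853/88·R3.
R4 ← R4 / (43171/9380).
R1 ← R1 + 435/469·R4.
R2 ← R2 − 1962/2345·R4.
R3 ← R3 − 2637/2345·R4.
Reading off the reduced rows gives x1 = 4, x2 = -2, x3 = 4, x4 = -2.

x1 = 4, x2 = -2, x3 = 4, x4 = -2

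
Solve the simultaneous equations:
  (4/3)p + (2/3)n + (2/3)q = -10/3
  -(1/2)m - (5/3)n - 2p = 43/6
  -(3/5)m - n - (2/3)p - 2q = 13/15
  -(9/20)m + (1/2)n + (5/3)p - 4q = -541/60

Row-reduce:
Swap R1 and R2.
R1 ← R1 / (-1/2).
R3 ← R3 + 3/5·R1.
R4 ← R4 + 9/20·R1.
R2 ← R2 / (2/3).
R1 ← R1 − 10/3·R2.
R3 ← R3 − 1·R2.
R4 ← R4 − 2·R2.
R3 ← R3 / (-4/15).
R1 ← R1 + 8/3·R3.
R2 ← R2 − 2·R3.
R4 ← R4 + 8/15·R3.
Rank is 3 with 4 unknowns, leaving q free.

infinitely many solutions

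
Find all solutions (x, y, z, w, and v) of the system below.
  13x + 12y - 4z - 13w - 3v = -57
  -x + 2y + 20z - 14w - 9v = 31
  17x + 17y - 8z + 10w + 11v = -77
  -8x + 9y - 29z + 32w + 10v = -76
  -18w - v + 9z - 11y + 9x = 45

infinitely many solutions

Row-reduce:
R1 ← R1 / (13).
R2 ← R2 + 1·R1.
R3 ← R3 − 17·R1.
R4 ← R4 + 8·R1.
R5 ← R5 − 9·R1.
R2 ← R2 / (38/13).
R1 ← R1 − 12/13·R2.
R3 ← R3 − 17/13·R2.
R4 ← R4 − 213/13·R2.
R5 ← R5 + 251/13·R2.
R3 ← R3 / (-220/19).
R1 ← R1 + 124/19·R3.
R2 ← R2 − 128/19·R3.
R4 ← R4 + 2695/19·R3.
R5 ← R5 − 2695/19·R3.
R4 ← R4 / (-2439/8).
R1 ← R1 + 1679/110·R4.
R2 ← R2 − 1593/110·R4.
R3 ← R3 + 1281/440·R4.
R5 ← R5 − 2439/8·R4.
Rank is 4 with 5 unknowns, leaving v free.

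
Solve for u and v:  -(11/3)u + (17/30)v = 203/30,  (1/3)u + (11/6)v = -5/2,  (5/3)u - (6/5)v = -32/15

Row-reduce the augmented matrix:
R1 ← R1 / (-11/3).
R2 ← R2 − 1/3·R1.
R3 ← R3 − 5/3·R1.
R2 ← R2 / (311/165).
R1 ← R1 + 17/110·R2.
R3 ← R3 + 311/330·R2.
R3 reduces to 0 = 0, so the extra equation is consistent.
Reading off the reduced rows gives u = -2, v = -1.

u = -2, v = -1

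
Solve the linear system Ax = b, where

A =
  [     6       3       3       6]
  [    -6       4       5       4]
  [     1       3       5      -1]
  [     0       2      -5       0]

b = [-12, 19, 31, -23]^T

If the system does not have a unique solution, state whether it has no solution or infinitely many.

x_1 = -1, x_2 = 1, x_3 = 5, x_4 = -4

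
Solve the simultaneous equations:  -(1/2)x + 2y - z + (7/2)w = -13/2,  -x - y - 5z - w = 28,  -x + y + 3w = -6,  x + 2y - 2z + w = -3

Row-reduce:
R1 ← R1 / (-1/2).
R2 ← R2 + 1·R1.
R3 ← R3 + 1·R1.
R4 ← R4 − 1·R1.
R2 ← R2 / (-5).
R1 ← R1 + 4·R2.
R3 ← R3 + 3·R2.
R4 ← R4 − 6·R2.
R3 ← R3 / (19/5).
R1 ← R1 − 22/5·R3.
R2 ← R2 − 3/5·R3.
R4 ← R4 + 38/5·R3.
Row 4 reduces to 0 = -2, a contradiction. The system is inconsistent.

no solution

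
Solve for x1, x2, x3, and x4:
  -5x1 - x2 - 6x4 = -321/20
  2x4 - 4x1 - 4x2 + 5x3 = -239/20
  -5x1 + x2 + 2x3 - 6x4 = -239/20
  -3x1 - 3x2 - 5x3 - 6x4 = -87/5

Row-reduce the augmented matrix:
R1 ← R1 / (-5).
R2 ← R2 + 4·R1.
R3 ← R3 + 5·R1.
R4 ← R4 + 3·R1.
R2 ← R2 / (-16/5).
R1 ← R1 − 1/5·R2.
R3 ← R3 − 2·R2.
R4 ← R4 + 12/5·R2.
R3 ← R3 / (41/8).
R1 ← R1 − 5/16·R3.
R2 ← R2 + 25/16·R3.
R4 ← R4 + 35/4·R3.
R4 ← R4 / (-10/41).
R1 ← R1 − 56/41·R4.
R2 ← R2 + 34/41·R4.
R3 ← R3 − 34/41·R4.
Reading off the reduced rows gives x1 = 1/4, x2 = 14/5, x3 = -3/4, x4 = 2.

x1 = 1/4, x2 = 14/5, x3 = -3/4, x4 = 2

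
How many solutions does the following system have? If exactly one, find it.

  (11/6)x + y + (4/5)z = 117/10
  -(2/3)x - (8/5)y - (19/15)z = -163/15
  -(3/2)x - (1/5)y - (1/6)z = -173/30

Row-reduce:
R1 ← R1 / (11/6).
R2 ← R2 + 2/3·R1.
R3 ← R3 + 3/2·R1.
R2 ← R2 / (-68/55).
R1 ← R1 − 6/11·R2.
R3 ← R3 − 34/55·R2.
Row 3 reduces to 0 = 1/2, a contradiction. The system is inconsistent.

no solution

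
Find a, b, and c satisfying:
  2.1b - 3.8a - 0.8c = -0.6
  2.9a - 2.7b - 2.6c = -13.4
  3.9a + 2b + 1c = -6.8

a = -2, b = -2, c = 5

Row-reduce the augmented matrix:
R1 ← R1 / (-19/5).
R2 ← R2 − 29/10·R1.
R3 ← R3 − 39/10·R1.
R2 ← R2 / (-417/380).
R1 ← R1 + 21/38·R2.
R3 ← R3 − 1579/380·R2.
R3 ← R3 / (-24974/2085).
R1 ← R1 − 254/139·R3.
R2 ← R2 − 1220/417·R3.
Reading off the reduced rows gives a = -2, b = -2, c = 5.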